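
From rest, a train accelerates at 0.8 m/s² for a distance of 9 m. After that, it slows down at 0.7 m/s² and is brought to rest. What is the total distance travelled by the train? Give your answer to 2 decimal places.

19.29 m

Phase 1 (accelerating): v₀ = 0 m/s, a = 0.8 m/s².
v² = v₀² + 2aΔx = 0² + 2·0.8·9 = 14.4 → v = 3.79 m/s
t = (v − v₀)/a = (3.79 − 0)/0.8 = 4.74 s

Phase 2 (decelerating): v₀ = 3.79 m/s, a = -0.7 m/s².
v = v₀ + at → t = (0 − 3.79) / -0.7 = 5.42 s
v² = v₀² + 2aΔx → Δx = (0² − 3.79²)/(2·-0.7) = 10.3 m
Total distance = 9.00 + 10.3 = 19.3 m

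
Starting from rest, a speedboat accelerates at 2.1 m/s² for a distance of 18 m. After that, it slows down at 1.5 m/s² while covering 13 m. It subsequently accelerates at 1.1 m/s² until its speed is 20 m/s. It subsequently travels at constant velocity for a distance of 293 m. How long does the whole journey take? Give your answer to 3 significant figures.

Phase 1 (accelerating): v₀ = 0 m/s, a = 2.1 m/s².
v² = v₀² + 2aΔx = 0² + 2·2.1·18 = 75.6 → v = 8.69 m/s
t = (v − v₀)/a = (8.69 − 0)/2.1 = 4.14 s

Phase 2 (decelerating): v₀ = 8.69 m/s, a = -1.5 m/s².
v² = v₀² + 2aΔx = 8.69² + 2·-1.5·13 = 36.6 → v = 6.05 m/s
t = (v − v₀)/a = (6.05 − 8.69)/-1.5 = 1.76 s

Phase 3 (accelerating): v₀ = 6.05 m/s, a = 1.1 m/s².
v = v₀ + at → t = (20 − 6.05) / 1.1 = 12.7 s
v² = v₀² + 2aΔx → Δx = (20² − 6.05²)/(2·1.1) = 165 m

Phase 4 (constant speed): v₀ = 20.0 m/s, a = 0 m/s².
Constant speed: t = d/v = 293/20.0 = 14.7 s
Total time = 4.14 + 1.76 + 12.7 + 14.7 = 33.2 s

33.2 s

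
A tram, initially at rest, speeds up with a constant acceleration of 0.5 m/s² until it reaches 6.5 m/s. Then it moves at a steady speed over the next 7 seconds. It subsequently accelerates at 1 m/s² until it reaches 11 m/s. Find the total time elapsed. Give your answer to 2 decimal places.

24.50 s

Phase 1 (accelerating): v₀ = 0 m/s, a = 0.5 m/s².
v = v₀ + at → t = (6.5 − 0) / 0.5 = 13.0 s
v² = v₀² + 2aΔx → Δx = (6.5² − 0²)/(2·0.5) = 42.2 m

Phase 2 (constant speed): v₀ = 6.50 m/s, a = 0 m/s².
v = v₀ + at = 6.50 + (0)(7) = 6.50 m/s
Δx = v₀t + ½at² = 6.50·7 + 0.5·0·7² = 45.5 m

Phase 3 (accelerating): v₀ = 6.50 m/s, a = 1 m/s².
v = v₀ + at → t = (11 − 6.50) / 1 = 4.50 s
v² = v₀² + 2aΔx → Δx = (11² − 6.50²)/(2·1) = 39.4 m
Total time = 13.0 + 7.00 + 4.50 = 24.5 s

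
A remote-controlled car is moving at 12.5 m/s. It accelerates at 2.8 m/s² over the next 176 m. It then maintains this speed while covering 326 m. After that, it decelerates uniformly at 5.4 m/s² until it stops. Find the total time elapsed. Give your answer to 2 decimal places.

Phase 1 (accelerating): v₀ = 12.5 m/s, a = 2.8 m/s².
v² = v₀² + 2aΔx = 12.5² + 2·2.8·176 = 1140 → v = 33.8 m/s
t = (v − v₀)/a = (33.8 − 12.5)/2.8 = 7.60 s

Phase 2 (constant speed): v₀ = 33.8 m/s, a = 0 m/s².
Constant speed: t = d/v = 326/33.8 = 9.65 s

Phase 3 (decelerating): v₀ = 33.8 m/s, a = -5.4 m/s².
v = v₀ + at → t = (0 − 33.8) / -5.4 = 6.26 s
v² = v₀² + 2aΔx → Δx = (0² − 33.8²)/(2·-5.4) = 106 m
Total time = 7.60 + 9.65 + 6.26 = 23.5 s

23.51 s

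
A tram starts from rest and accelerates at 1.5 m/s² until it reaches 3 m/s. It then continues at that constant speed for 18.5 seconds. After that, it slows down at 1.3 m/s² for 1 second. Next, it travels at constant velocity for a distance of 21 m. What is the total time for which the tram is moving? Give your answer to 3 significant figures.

Phase 1 (accelerating): v₀ = 0 m/s, a = 1.5 m/s².
v = v₀ + at → t = (3 − 0) / 1.5 = 2.00 s
v² = v₀² + 2aΔx → Δx = (3² − 0²)/(2·1.5) = 3.00 m

Phase 2 (constant speed): v₀ = 3.00 m/s, a = 0 m/s².
v = v₀ + at = 3.00 + (0)(18.5) = 3.00 m/s
Δx = v₀t + ½at² = 3.00·18.5 + 0.5·0·18.5² = 55.5 m

Phase 3 (decelerating): v₀ = 3.00 m/s, a = -1.3 m/s².
v = v₀ + at = 3.00 + (-1.3)(1) = 1.70 m/s
Δx = v₀t + ½at² = 3.00·1 + 0.5·-1.3·1² = 2.35 m

Phase 4 (constant speed): v₀ = 1.70 m/s, a = 0 m/s².
Constant speed: t = d/v = 21/1.70 = 12.4 s
Total time = 2.00 + 18.5 + 1.00 + 12.4 = 33.9 s

33.9 s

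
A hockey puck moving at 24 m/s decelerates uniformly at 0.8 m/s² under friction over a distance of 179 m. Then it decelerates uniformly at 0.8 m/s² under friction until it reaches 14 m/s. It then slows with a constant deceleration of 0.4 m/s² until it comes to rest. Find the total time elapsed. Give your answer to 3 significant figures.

47.5 s

Phase 1 (decelerating): v₀ = 24.0 m/s, a = -0.8 m/s².
v² = v₀² + 2aΔx = 24.0² + 2·-0.8·179 = 290 → v = 17.0 m/s
t = (v − v₀)/a = (17.0 − 24.0)/-0.8 = 8.73 s

Phase 2 (decelerating): v₀ = 17.0 m/s, a = -0.8 m/s².
v = v₀ + at → t = (14 − 17.0) / -0.8 = 3.77 s
v² = v₀² + 2aΔx → Δx = (14² − 17.0²)/(2·-0.8) = 58.5 m

Phase 3 (decelerating): v₀ = 14.0 m/s, a = -0.4 m/s².
v = v₀ + at → t = (0 − 14.0) / -0.4 = 35.0 s
v² = v₀² + 2aΔx → Δx = (0² − 14.0²)/(2·-0.4) = 245 m
Total time = 8.73 + 3.77 + 35.0 = 47.5 s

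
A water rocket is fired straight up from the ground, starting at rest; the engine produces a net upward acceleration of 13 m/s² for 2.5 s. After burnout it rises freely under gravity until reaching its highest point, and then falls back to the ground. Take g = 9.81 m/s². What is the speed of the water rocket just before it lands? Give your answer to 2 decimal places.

43.05 m/s

Phase 1 (powered ascent): v₀ = 0 m/s, a = 13 m/s².
v = v₀ + at = 0 + (13)(2.5) = 32.5 m/s
Δx = v₀t + ½at² = 0·2.5 + 0.5·13·2.5² = 40.6 m

Phase 2 (coasting upward): v₀ = 32.5 m/s, a = -9.81 m/s².
v = v₀ + at → t = (0 − 32.5) / -9.81 = 3.31 s
v² = v₀² + 2aΔx → Δx = (0² − 32.5²)/(2·-9.81) = 53.8 m

Phase 3 (free fall): v₀ = 0 m/s, a = -9.81 m/s².
Falls 94.5 m from rest: t = √(2·94.5/9.81) = 4.39 s; v = g·t = 43.1 m/s.
Impact speed = 43.1 m/s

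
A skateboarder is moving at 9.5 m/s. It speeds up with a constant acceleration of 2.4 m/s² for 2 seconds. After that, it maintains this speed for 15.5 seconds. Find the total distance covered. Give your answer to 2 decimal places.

245.45 m

Phase 1 (accelerating): v₀ = 9.50 m/s, a = 2.4 m/s².
v = v₀ + at = 9.50 + (2.4)(2) = 14.3 m/s
Δx = v₀t + ½at² = 9.50·2 + 0.5·2.4·2² = 23.8 m

Phase 2 (constant speed): v₀ = 14.3 m/s, a = 0 m/s².
v = v₀ + at = 14.3 + (0)(15.5) = 14.3 m/s
Δx = v₀t + ½at² = 14.3·15.5 + 0.5·0·15.5² = 222 m
Total distance = 23.8 + 222 = 245 m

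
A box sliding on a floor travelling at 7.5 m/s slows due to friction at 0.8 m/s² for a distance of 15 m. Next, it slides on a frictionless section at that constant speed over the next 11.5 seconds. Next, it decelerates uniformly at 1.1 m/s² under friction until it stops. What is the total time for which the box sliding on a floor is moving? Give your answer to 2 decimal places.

Phase 1 (decelerating): v₀ = 7.50 m/s, a = -0.8 m/s².
v² = v₀² + 2aΔx = 7.50² + 2·-0.8·15 = 32.2 → v = 5.68 m/s
t = (v − v₀)/a = (5.68 − 7.50)/-0.8 = 2.28 s

Phase 2 (constant speed): v₀ = 5.68 m/s, a = 0 m/s².
v = v₀ + at = 5.68 + (0)(11.5) = 5.68 m/s
Δx = v₀t + ½at² = 5.68·11.5 + 0.5·0·11.5² = 65.3 m

Phase 3 (decelerating): v₀ = 5.68 m/s, a = -1.1 m/s².
v = v₀ + at → t = (0 − 5.68) / -1.1 = 5.16 s
v² = v₀² + 2aΔx → Δx = (0² − 5.68²)/(2·-1.1) = 14.7 m
Total time = 2.28 + 11.5 + 5.16 = 18.9 s

18.94 s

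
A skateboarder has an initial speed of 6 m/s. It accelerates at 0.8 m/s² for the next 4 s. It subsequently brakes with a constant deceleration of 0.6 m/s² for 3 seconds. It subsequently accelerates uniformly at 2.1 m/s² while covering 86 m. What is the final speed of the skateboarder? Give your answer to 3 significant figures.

20.4 m/s

Phase 1 (accelerating): v₀ = 6.00 m/s, a = 0.8 m/s².
v = v₀ + at = 6.00 + (0.8)(4) = 9.20 m/s
Δx = v₀t + ½at² = 6.00·4 + 0.5·0.8·4² = 30.4 m

Phase 2 (decelerating): v₀ = 9.20 m/s, a = -0.6 m/s².
v = v₀ + at = 9.20 + (-0.6)(3) = 7.40 m/s
Δx = v₀t + ½at² = 9.20·3 + 0.5·-0.6·3² = 24.9 m

Phase 3 (accelerating): v₀ = 7.40 m/s, a = 2.1 m/s².
v² = v₀² + 2aΔx = 7.40² + 2·2.1·86 = 416 → v = 20.4 m/s
t = (v − v₀)/a = (20.4 − 7.40)/2.1 = 6.19 s
Final speed = 20.4 m/s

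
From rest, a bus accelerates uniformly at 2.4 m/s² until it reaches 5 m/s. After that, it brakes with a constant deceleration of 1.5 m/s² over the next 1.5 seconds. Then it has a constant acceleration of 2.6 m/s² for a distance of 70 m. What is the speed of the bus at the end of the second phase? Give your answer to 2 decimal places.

2.75 m/s

Phase 1 (accelerating): v₀ = 0 m/s, a = 2.4 m/s².
v = v₀ + at → t = (5 − 0) / 2.4 = 2.08 s
v² = v₀² + 2aΔx → Δx = (5² − 0²)/(2·2.4) = 5.21 m

Phase 2 (decelerating): v₀ = 5.00 m/s, a = -1.5 m/s².
v = v₀ + at = 5.00 + (-1.5)(1.5) = 2.75 m/s
Δx = v₀t + ½at² = 5.00·1.5 + 0.5·-1.5·1.5² = 5.81 m
Speed at end of phase 2 = 2.75 m/s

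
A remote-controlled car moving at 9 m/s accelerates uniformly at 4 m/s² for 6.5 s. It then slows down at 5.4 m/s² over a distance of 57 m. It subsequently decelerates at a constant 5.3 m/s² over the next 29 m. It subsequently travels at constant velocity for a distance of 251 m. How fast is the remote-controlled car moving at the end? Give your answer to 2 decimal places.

17.38 m/s

Phase 1 (accelerating): v₀ = 9.00 m/s, a = 4 m/s².
v = v₀ + at = 9.00 + (4)(6.5) = 35.0 m/s
Δx = v₀t + ½at² = 9.00·6.5 + 0.5·4·6.5² = 143 m

Phase 2 (decelerating): v₀ = 35.0 m/s, a = -5.4 m/s².
v² = v₀² + 2aΔx = 35.0² + 2·-5.4·57 = 609 → v = 24.7 m/s
t = (v − v₀)/a = (24.7 − 35.0)/-5.4 = 1.91 s

Phase 3 (decelerating): v₀ = 24.7 m/s, a = -5.3 m/s².
v² = v₀² + 2aΔx = 24.7² + 2·-5.3·29 = 302 → v = 17.4 m/s
t = (v − v₀)/a = (17.4 − 24.7)/-5.3 = 1.38 s

Phase 4 (constant speed): v₀ = 17.4 m/s, a = 0 m/s².
Constant speed: t = d/v = 251/17.4 = 14.4 s
Final speed = 17.4 m/s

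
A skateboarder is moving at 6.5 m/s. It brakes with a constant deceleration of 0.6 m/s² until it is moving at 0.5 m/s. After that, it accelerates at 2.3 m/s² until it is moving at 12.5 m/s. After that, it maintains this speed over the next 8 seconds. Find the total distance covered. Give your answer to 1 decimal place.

Phase 1 (decelerating): v₀ = 6.50 m/s, a = -0.6 m/s².
v = v₀ + at → t = (0.5 − 6.50) / -0.6 = 10.0 s
v² = v₀² + 2aΔx → Δx = (0.5² − 6.50²)/(2·-0.6) = 35.0 m

Phase 2 (accelerating): v₀ = 0.500 m/s, a = 2.3 m/s².
v = v₀ + at → t = (12.5 − 0.500) / 2.3 = 5.22 s
v² = v₀² + 2aΔx → Δx = (12.5² − 0.500²)/(2·2.3) = 33.9 m

Phase 3 (constant speed): v₀ = 12.5 m/s, a = 0 m/s².
v = v₀ + at = 12.5 + (0)(8) = 12.5 m/s
Δx = v₀t + ½at² = 12.5·8 + 0.5·0·8² = 100 m
Total distance = 35.0 + 33.9 + 100 = 169 m

168.9 m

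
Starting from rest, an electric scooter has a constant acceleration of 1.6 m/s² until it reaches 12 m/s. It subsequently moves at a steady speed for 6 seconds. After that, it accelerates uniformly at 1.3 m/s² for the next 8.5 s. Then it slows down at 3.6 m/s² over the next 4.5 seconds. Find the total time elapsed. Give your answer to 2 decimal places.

Phase 1 (accelerating): v₀ = 0 m/s, a = 1.6 m/s².
v = v₀ + at → t = (12 − 0) / 1.6 = 7.50 s
v² = v₀² + 2aΔx → Δx = (12² − 0²)/(2·1.6) = 45.0 m

Phase 2 (constant speed): v₀ = 12.0 m/s, a = 0 m/s².
v = v₀ + at = 12.0 + (0)(6) = 12.0 m/s
Δx = v₀t + ½at² = 12.0·6 + 0.5·0·6² = 72.0 m

Phase 3 (accelerating): v₀ = 12.0 m/s, a = 1.3 m/s².
v = v₀ + at = 12.0 + (1.3)(8.5) = 23.1 m/s
Δx = v₀t + ½at² = 12.0·8.5 + 0.5·1.3·8.5² = 149 m

Phase 4 (decelerating): v₀ = 23.1 m/s, a = -3.6 m/s².
v = v₀ + at = 23.1 + (-3.6)(4.5) = 6.85 m/s
Δx = v₀t + ½at² = 23.1·4.5 + 0.5·-3.6·4.5² = 67.3 m
Total time = 7.50 + 6.00 + 8.50 + 4.50 = 26.5 s

26.50 s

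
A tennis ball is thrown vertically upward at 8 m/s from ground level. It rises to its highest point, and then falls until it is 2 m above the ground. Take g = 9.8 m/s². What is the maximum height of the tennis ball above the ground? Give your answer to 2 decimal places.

3.27 m

Phase 1 (rising): v₀ = 8.00 m/s, a = -9.8 m/s².
v = v₀ + at → t = (0 − 8.00) / -9.8 = 0.816 s
v² = v₀² + 2aΔx → Δx = (0² − 8.00²)/(2·-9.8) = 3.27 m
Maximum height = 3.27 m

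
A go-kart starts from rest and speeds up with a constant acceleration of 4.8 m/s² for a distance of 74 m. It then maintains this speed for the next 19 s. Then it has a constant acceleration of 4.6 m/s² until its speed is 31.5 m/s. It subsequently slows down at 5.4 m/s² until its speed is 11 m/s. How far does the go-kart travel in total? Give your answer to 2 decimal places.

Phase 1 (accelerating): v₀ = 0 m/s, a = 4.8 m/s².
v² = v₀² + 2aΔx = 0² + 2·4.8·74 = 710 → v = 26.7 m/s
t = (v − v₀)/a = (26.7 − 0)/4.8 = 5.55 s

Phase 2 (constant speed): v₀ = 26.7 m/s, a = 0 m/s².
v = v₀ + at = 26.7 + (0)(19) = 26.7 m/s
Δx = v₀t + ½at² = 26.7·19 + 0.5·0·19² = 506 m

Phase 3 (accelerating): v₀ = 26.7 m/s, a = 4.6 m/s².
v = v₀ + at → t = (31.5 − 26.7) / 4.6 = 1.05 s
v² = v₀² + 2aΔx → Δx = (31.5² − 26.7²)/(2·4.6) = 30.6 m

Phase 4 (decelerating): v₀ = 31.5 m/s, a = -5.4 m/s².
v = v₀ + at → t = (11 − 31.5) / -5.4 = 3.80 s
v² = v₀² + 2aΔx → Δx = (11² − 31.5²)/(2·-5.4) = 80.7 m
Total distance = 74.0 + 506 + 30.6 + 80.7 = 692 m

691.72 m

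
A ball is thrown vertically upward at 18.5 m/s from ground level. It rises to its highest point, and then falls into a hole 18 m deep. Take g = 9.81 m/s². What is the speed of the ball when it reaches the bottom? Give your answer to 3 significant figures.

26.4 m/s

Phase 1 (rising): v₀ = 18.5 m/s, a = -9.81 m/s².
v = v₀ + at → t = (0 − 18.5) / -9.81 = 1.89 s
v² = v₀² + 2aΔx → Δx = (0² − 18.5²)/(2·-9.81) = 17.4 m

Phase 2 (falling): v₀ = 0 m/s, a = -9.81 m/s².
Falls 35.4 m from rest: t = √(2·35.4/9.81) = 2.69 s; v = g·t = 26.4 m/s.
Final speed = 26.4 m/s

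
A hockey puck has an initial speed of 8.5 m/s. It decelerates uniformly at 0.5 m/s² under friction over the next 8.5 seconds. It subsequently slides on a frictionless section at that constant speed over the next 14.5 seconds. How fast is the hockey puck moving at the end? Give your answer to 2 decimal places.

Phase 1 (decelerating): v₀ = 8.50 m/s, a = -0.5 m/s².
v = v₀ + at = 8.50 + (-0.5)(8.5) = 4.25 m/s
Δx = v₀t + ½at² = 8.50·8.5 + 0.5·-0.5·8.5² = 54.2 m

Phase 2 (constant speed): v₀ = 4.25 m/s, a = 0 m/s².
v = v₀ + at = 4.25 + (0)(14.5) = 4.25 m/s
Δx = v₀t + ½at² = 4.25·14.5 + 0.5·0·14.5² = 61.6 m
Final speed = 4.25 m/s

4.25 m/s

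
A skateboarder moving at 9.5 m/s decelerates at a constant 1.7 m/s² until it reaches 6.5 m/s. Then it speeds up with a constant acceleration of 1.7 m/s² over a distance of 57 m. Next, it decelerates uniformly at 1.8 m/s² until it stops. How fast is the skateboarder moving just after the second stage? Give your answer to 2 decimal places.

15.36 m/s

Phase 1 (decelerating): v₀ = 9.50 m/s, a = -1.7 m/s².
v = v₀ + at → t = (6.5 − 9.50) / -1.7 = 1.76 s
v² = v₀² + 2aΔx → Δx = (6.5² − 9.50²)/(2·-1.7) = 14.1 m

Phase 2 (accelerating): v₀ = 6.50 m/s, a = 1.7 m/s².
v² = v₀² + 2aΔx = 6.50² + 2·1.7·57 = 236 → v = 15.4 m/s
t = (v − v₀)/a = (15.4 − 6.50)/1.7 = 5.21 s
Speed at end of phase 2 = 15.4 m/s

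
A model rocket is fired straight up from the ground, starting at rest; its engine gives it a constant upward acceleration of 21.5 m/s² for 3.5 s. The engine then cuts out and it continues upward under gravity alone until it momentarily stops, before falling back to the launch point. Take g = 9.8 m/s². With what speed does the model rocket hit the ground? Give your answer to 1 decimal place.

90.8 m/s

Phase 1 (powered ascent): v₀ = 0 m/s, a = 21.5 m/s².
v = v₀ + at = 0 + (21.5)(3.5) = 75.2 m/s
Δx = v₀t + ½at² = 0·3.5 + 0.5·21.5·3.5² = 132 m

Phase 2 (coasting upward): v₀ = 75.2 m/s, a = -9.8 m/s².
v = v₀ + at → t = (0 − 75.2) / -9.8 = 7.68 s
v² = v₀² + 2aΔx → Δx = (0² − 75.2²)/(2·-9.8) = 289 m

Phase 3 (free fall): v₀ = 0 m/s, a = -9.8 m/s².
Falls 421 m from rest: t = √(2·421/9.8) = 9.26 s; v = g·t = 90.8 m/s.
Impact speed = 90.8 m/s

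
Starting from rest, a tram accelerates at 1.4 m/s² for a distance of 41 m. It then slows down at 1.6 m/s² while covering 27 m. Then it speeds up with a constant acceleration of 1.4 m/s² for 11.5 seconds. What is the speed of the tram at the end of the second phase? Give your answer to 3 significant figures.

Phase 1 (accelerating): v₀ = 0 m/s, a = 1.4 m/s².
v² = v₀² + 2aΔx = 0² + 2·1.4·41 = 115 → v = 10.7 m/s
t = (v − v₀)/a = (10.7 − 0)/1.4 = 7.65 s

Phase 2 (decelerating): v₀ = 10.7 m/s, a = -1.6 m/s².
v² = v₀² + 2aΔx = 10.7² + 2·-1.6·27 = 28.4 → v = 5.33 m/s
t = (v − v₀)/a = (5.33 − 10.7)/-1.6 = 3.37 s
Speed at end of phase 2 = 5.33 m/s

5.33 m/s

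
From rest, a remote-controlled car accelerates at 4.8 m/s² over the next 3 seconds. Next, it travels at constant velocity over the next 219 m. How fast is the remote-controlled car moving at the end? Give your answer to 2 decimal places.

Phase 1 (accelerating): v₀ = 0 m/s, a = 4.8 m/s².
v = v₀ + at = 0 + (4.8)(3) = 14.4 m/s
Δx = v₀t + ½at² = 0·3 + 0.5·4.8·3² = 21.6 m

Phase 2 (constant speed): v₀ = 14.4 m/s, a = 0 m/s².
Constant speed: t = d/v = 219/14.4 = 15.2 s
Final speed = 14.4 m/s

14.40 m/s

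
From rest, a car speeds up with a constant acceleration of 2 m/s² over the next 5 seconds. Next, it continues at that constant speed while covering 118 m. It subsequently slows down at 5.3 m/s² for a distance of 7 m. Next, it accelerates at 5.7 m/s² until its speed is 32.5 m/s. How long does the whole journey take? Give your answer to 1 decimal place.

22.5 s

Phase 1 (accelerating): v₀ = 0 m/s, a = 2 m/s².
v = v₀ + at = 0 + (2)(5) = 10.0 m/s
Δx = v₀t + ½at² = 0·5 + 0.5·2·5² = 25.0 m

Phase 2 (constant speed): v₀ = 10.0 m/s, a = 0 m/s².
Constant speed: t = d/v = 118/10.0 = 11.8 s

Phase 3 (decelerating): v₀ = 10.0 m/s, a = -5.3 m/s².
v² = v₀² + 2aΔx = 10.0² + 2·-5.3·7 = 25.8 → v = 5.08 m/s
t = (v − v₀)/a = (5.08 − 10.0)/-5.3 = 0.928 s

Phase 4 (accelerating): v₀ = 5.08 m/s, a = 5.7 m/s².
v = v₀ + at → t = (32.5 − 5.08) / 5.7 = 4.81 s
v² = v₀² + 2aΔx → Δx = (32.5² − 5.08²)/(2·5.7) = 90.4 m
Total time = 5.00 + 11.8 + 0.928 + 4.81 = 22.5 s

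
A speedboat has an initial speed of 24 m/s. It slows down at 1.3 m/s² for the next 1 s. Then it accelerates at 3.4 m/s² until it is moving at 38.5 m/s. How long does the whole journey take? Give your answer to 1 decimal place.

5.6 s

Phase 1 (decelerating): v₀ = 24.0 m/s, a = -1.3 m/s².
v = v₀ + at = 24.0 + (-1.3)(1) = 22.7 m/s
Δx = v₀t + ½at² = 24.0·1 + 0.5·-1.3·1² = 23.4 m

Phase 2 (accelerating): v₀ = 22.7 m/s, a = 3.4 m/s².
v = v₀ + at → t = (38.5 − 22.7) / 3.4 = 4.65 s
v² = v₀² + 2aΔx → Δx = (38.5² − 22.7²)/(2·3.4) = 142 m
Total time = 1.00 + 4.65 = 5.65 s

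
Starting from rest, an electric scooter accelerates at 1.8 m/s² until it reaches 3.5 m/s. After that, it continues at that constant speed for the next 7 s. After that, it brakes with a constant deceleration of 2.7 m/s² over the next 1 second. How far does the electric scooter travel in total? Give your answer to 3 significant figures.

Phase 1 (accelerating): v₀ = 0 m/s, a = 1.8 m/s².
v = v₀ + at → t = (3.5 − 0) / 1.8 = 1.94 s
v² = v₀² + 2aΔx → Δx = (3.5² − 0²)/(2·1.8) = 3.40 m

Phase 2 (constant speed): v₀ = 3.50 m/s, a = 0 m/s².
v = v₀ + at = 3.50 + (0)(7) = 3.50 m/s
Δx = v₀t + ½at² = 3.50·7 + 0.5·0·7² = 24.5 m

Phase 3 (decelerating): v₀ = 3.50 m/s, a = -2.7 m/s².
v = v₀ + at = 3.50 + (-2.7)(1) = 0.800 m/s
Δx = v₀t + ½at² = 3.50·1 + 0.5·-2.7·1² = 2.15 m
Total distance = 3.40 + 24.5 + 2.15 = 30.1 m

30.1 m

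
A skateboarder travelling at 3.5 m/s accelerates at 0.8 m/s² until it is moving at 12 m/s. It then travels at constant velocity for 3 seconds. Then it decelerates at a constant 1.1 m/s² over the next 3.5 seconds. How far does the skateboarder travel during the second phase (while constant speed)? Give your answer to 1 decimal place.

Phase 1 (accelerating): v₀ = 3.50 m/s, a = 0.8 m/s².
v = v₀ + at → t = (12 − 3.50) / 0.8 = 10.6 s
v² = v₀² + 2aΔx → Δx = (12² − 3.50²)/(2·0.8) = 82.3 m

Phase 2 (constant speed): v₀ = 12.0 m/s, a = 0 m/s².
v = v₀ + at = 12.0 + (0)(3) = 12.0 m/s
Δx = v₀t + ½at² = 12.0·3 + 0.5·0·3² = 36.0 m
Distance in phase 2 = 36.0 m

36.0 m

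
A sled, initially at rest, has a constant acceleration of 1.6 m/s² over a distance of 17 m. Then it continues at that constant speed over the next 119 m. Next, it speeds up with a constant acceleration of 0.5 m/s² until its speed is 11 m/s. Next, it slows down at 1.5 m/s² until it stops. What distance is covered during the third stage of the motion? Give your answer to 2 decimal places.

Phase 1 (accelerating): v₀ = 0 m/s, a = 1.6 m/s².
v² = v₀² + 2aΔx = 0² + 2·1.6·17 = 54.4 → v = 7.38 m/s
t = (v − v₀)/a = (7.38 − 0)/1.6 = 4.61 s

Phase 2 (constant speed): v₀ = 7.38 m/s, a = 0 m/s².
Constant speed: t = d/v = 119/7.38 = 16.1 s

Phase 3 (accelerating): v₀ = 7.38 m/s, a = 0.5 m/s².
v = v₀ + at → t = (11 − 7.38) / 0.5 = 7.25 s
v² = v₀² + 2aΔx → Δx = (11² − 7.38²)/(2·0.5) = 66.6 m
Distance in phase 3 = 66.6 m

66.60 m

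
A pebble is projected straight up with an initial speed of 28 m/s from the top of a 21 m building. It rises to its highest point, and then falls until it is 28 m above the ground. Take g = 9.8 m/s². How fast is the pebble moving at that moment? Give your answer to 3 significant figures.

25.4 m/s

Phase 1 (rising): v₀ = 28.0 m/s, a = -9.8 m/s².
v = v₀ + at → t = (0 − 28.0) / -9.8 = 2.86 s
v² = v₀² + 2aΔx → Δx = (0² − 28.0²)/(2·-9.8) = 40.0 m

Phase 2 (falling): v₀ = 0 m/s, a = -9.8 m/s².
Falls 33.0 m from rest: t = √(2·33.0/9.8) = 2.60 s; v = g·t = 25.4 m/s.
Final speed = 25.4 m/s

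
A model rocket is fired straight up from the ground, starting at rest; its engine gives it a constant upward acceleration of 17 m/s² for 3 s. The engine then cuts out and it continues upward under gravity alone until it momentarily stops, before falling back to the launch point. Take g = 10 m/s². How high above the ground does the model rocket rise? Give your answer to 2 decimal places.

206.55 m

Phase 1 (powered ascent): v₀ = 0 m/s, a = 17 m/s².
v = v₀ + at = 0 + (17)(3) = 51.0 m/s
Δx = v₀t + ½at² = 0·3 + 0.5·17·3² = 76.5 m

Phase 2 (coasting upward): v₀ = 51.0 m/s, a = -10 m/s².
v = v₀ + at → t = (0 − 51.0) / -10 = 5.10 s
v² = v₀² + 2aΔx → Δx = (0² − 51.0²)/(2·-10) = 130 m
Maximum height = 76.5 + 130 = 207 m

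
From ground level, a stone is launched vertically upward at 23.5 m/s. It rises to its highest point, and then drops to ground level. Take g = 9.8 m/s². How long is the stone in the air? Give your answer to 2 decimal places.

Phase 1 (rising): v₀ = 23.5 m/s, a = -9.8 m/s².
v = v₀ + at → t = (0 − 23.5) / -9.8 = 2.40 s
v² = v₀² + 2aΔx → Δx = (0² − 23.5²)/(2·-9.8) = 28.2 m

Phase 2 (falling): v₀ = 0 m/s, a = -9.8 m/s².
Falls 28.2 m from rest: t = √(2·28.2/9.8) = 2.40 s; v = g·t = 23.5 m/s.
Total time = 2.40 + 2.40 = 4.80 s

4.80 s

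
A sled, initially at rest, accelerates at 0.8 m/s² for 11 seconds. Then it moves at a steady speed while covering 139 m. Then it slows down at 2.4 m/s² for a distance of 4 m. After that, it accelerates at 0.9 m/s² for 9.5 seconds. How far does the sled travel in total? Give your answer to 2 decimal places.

304.51 m

Phase 1 (accelerating): v₀ = 0 m/s, a = 0.8 m/s².
v = v₀ + at = 0 + (0.8)(11) = 8.80 m/s
Δx = v₀t + ½at² = 0·11 + 0.5·0.8·11² = 48.4 m

Phase 2 (constant speed): v₀ = 8.80 m/s, a = 0 m/s².
Constant speed: t = d/v = 139/8.80 = 15.8 s

Phase 3 (decelerating): v₀ = 8.80 m/s, a = -2.4 m/s².
v² = v₀² + 2aΔx = 8.80² + 2·-2.4·4 = 58.2 → v = 7.63 m/s
t = (v − v₀)/a = (7.63 − 8.80)/-2.4 = 0.487 s

Phase 4 (accelerating): v₀ = 7.63 m/s, a = 0.9 m/s².
v = v₀ + at = 7.63 + (0.9)(9.5) = 16.2 m/s
Δx = v₀t + ½at² = 7.63·9.5 + 0.5·0.9·9.5² = 113 m
Total distance = 48.4 + 139 + 4.00 + 113 = 305 m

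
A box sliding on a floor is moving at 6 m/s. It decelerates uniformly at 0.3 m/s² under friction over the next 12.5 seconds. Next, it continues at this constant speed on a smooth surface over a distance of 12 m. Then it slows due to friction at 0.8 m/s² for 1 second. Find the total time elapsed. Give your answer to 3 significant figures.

Phase 1 (decelerating): v₀ = 6.00 m/s, a = -0.3 m/s².
v = v₀ + at = 6.00 + (-0.3)(12.5) = 2.25 m/s
Δx = v₀t + ½at² = 6.00·12.5 + 0.5·-0.3·12.5² = 51.6 m

Phase 2 (constant speed): v₀ = 2.25 m/s, a = 0 m/s².
Constant speed: t = d/v = 12/2.25 = 5.33 s

Phase 3 (decelerating): v₀ = 2.25 m/s, a = -0.8 m/s².
v = v₀ + at = 2.25 + (-0.8)(1) = 1.45 m/s
Δx = v₀t + ½at² = 2.25·1 + 0.5·-0.8·1² = 1.85 m
Total time = 12.5 + 5.33 + 1.00 = 18.8 s

18.8 s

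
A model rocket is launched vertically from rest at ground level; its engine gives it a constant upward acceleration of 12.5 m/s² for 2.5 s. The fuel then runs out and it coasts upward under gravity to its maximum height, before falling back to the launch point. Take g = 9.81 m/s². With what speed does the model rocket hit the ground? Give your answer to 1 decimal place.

41.7 m/s

Phase 1 (powered ascent): v₀ = 0 m/s, a = 12.5 m/s².
v = v₀ + at = 0 + (12.5)(2.5) = 31.2 m/s
Δx = v₀t + ½at² = 0·2.5 + 0.5·12.5·2.5² = 39.1 m

Phase 2 (coasting upward): v₀ = 31.2 m/s, a = -9.81 m/s².
v = v₀ + at → t = (0 − 31.2) / -9.81 = 3.19 s
v² = v₀² + 2aΔx → Δx = (0² − 31.2²)/(2·-9.81) = 49.8 m

Phase 3 (free fall): v₀ = 0 m/s, a = -9.81 m/s².
Falls 88.8 m from rest: t = √(2·88.8/9.81) = 4.26 s; v = g·t = 41.7 m/s.
Impact speed = 41.7 m/s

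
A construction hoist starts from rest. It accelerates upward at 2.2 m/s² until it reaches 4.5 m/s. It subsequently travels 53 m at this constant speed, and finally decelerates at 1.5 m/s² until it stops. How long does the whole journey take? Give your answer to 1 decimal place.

Phase 1 (accelerating): v₀ = 0 m/s, a = 2.2 m/s².
v = v₀ + at → t = (4.5 − 0) / 2.2 = 2.05 s
v² = v₀² + 2aΔx → Δx = (4.5² − 0²)/(2·2.2) = 4.60 m

Phase 2 (constant speed): v₀ = 4.50 m/s, a = 0 m/s².
Constant speed: t = d/v = 53/4.50 = 11.8 s

Phase 3 (decelerating): v₀ = 4.50 m/s, a = -1.5 m/s².
v = v₀ + at → t = (0 − 4.50) / -1.5 = 3.00 s
v² = v₀² + 2aΔx → Δx = (0² − 4.50²)/(2·-1.5) = 6.75 m
Total time = 2.05 + 11.8 + 3.00 = 16.8 s

16.8 s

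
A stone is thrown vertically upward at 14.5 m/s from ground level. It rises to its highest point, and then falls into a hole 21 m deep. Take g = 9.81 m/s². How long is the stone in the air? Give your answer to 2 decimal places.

4.02 s

Phase 1 (rising): v₀ = 14.5 m/s, a = -9.81 m/s².
v = v₀ + at → t = (0 − 14.5) / -9.81 = 1.48 s
v² = v₀² + 2aΔx → Δx = (0² − 14.5²)/(2·-9.81) = 10.7 m

Phase 2 (falling): v₀ = 0 m/s, a = -9.81 m/s².
Falls 31.7 m from rest: t = √(2·31.7/9.81) = 2.54 s; v = g·t = 24.9 m/s.
Total time = 1.48 + 2.54 = 4.02 s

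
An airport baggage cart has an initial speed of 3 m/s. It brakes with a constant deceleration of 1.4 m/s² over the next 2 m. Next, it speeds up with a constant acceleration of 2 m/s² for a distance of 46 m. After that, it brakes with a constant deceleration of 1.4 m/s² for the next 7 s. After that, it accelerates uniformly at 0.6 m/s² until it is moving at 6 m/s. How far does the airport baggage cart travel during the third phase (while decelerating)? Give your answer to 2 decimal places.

Phase 1 (decelerating): v₀ = 3.00 m/s, a = -1.4 m/s².
v² = v₀² + 2aΔx = 3.00² + 2·-1.4·2 = 3.40 → v = 1.84 m/s
t = (v − v₀)/a = (1.84 − 3.00)/-1.4 = 0.826 s

Phase 2 (accelerating): v₀ = 1.84 m/s, a = 2 m/s².
v² = v₀² + 2aΔx = 1.84² + 2·2·46 = 187 → v = 13.7 m/s
t = (v − v₀)/a = (13.7 − 1.84)/2 = 5.92 s

Phase 3 (decelerating): v₀ = 13.7 m/s, a = -1.4 m/s².
v = v₀ + at = 13.7 + (-1.4)(7) = 3.89 m/s
Δx = v₀t + ½at² = 13.7·7 + 0.5·-1.4·7² = 61.5 m
Distance in phase 3 = 61.5 m

61.53 m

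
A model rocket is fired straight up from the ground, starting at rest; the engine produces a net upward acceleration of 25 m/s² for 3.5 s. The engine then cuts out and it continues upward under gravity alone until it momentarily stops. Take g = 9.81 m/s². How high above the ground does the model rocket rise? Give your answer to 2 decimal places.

543.35 m

Phase 1 (powered ascent): v₀ = 0 m/s, a = 25 m/s².
v = v₀ + at = 0 + (25)(3.5) = 87.5 m/s
Δx = v₀t + ½at² = 0·3.5 + 0.5·25·3.5² = 153 m

Phase 2 (coasting upward): v₀ = 87.5 m/s, a = -9.81 m/s².
v = v₀ + at → t = (0 − 87.5) / -9.81 = 8.92 s
v² = v₀² + 2aΔx → Δx = (0² − 87.5²)/(2·-9.81) = 390 m
Maximum height = 153 + 390 = 543 m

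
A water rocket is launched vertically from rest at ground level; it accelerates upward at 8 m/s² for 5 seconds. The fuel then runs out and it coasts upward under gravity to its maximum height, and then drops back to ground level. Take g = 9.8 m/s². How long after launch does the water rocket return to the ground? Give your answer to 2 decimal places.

15.17 s

Phase 1 (powered ascent): v₀ = 0 m/s, a = 8 m/s².
v = v₀ + at = 0 + (8)(5) = 40.0 m/s
Δx = v₀t + ½at² = 0·5 + 0.5·8·5² = 100 m

Phase 2 (coasting upward): v₀ = 40.0 m/s, a = -9.8 m/s².
v = v₀ + at → t = (0 − 40.0) / -9.8 = 4.08 s
v² = v₀² + 2aΔx → Δx = (0² − 40.0²)/(2·-9.8) = 81.6 m

Phase 3 (free fall): v₀ = 0 m/s, a = -9.8 m/s².
Falls 182 m from rest: t = √(2·182/9.8) = 6.09 s; v = g·t = 59.7 m/s.
Total time = 5.00 + 4.08 + 6.09 = 15.2 s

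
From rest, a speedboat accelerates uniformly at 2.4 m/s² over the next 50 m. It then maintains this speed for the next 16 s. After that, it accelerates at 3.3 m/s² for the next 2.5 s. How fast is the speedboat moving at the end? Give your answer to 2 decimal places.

23.74 m/s

Phase 1 (accelerating): v₀ = 0 m/s, a = 2.4 m/s².
v² = v₀² + 2aΔx = 0² + 2·2.4·50 = 240 → v = 15.5 m/s
t = (v − v₀)/a = (15.5 − 0)/2.4 = 6.45 s

Phase 2 (constant speed): v₀ = 15.5 m/s, a = 0 m/s².
v = v₀ + at = 15.5 + (0)(16) = 15.5 m/s
Δx = v₀t + ½at² = 15.5·16 + 0.5·0·16² = 248 m

Phase 3 (accelerating): v₀ = 15.5 m/s, a = 3.3 m/s².
v = v₀ + at = 15.5 + (3.3)(2.5) = 23.7 m/s
Δx = v₀t + ½at² = 15.5·2.5 + 0.5·3.3·2.5² = 49.0 m
Final speed = 23.7 m/s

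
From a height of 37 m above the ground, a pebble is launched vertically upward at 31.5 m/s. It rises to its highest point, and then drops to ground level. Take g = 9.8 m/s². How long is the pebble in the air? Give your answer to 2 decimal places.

7.44 s

Phase 1 (rising): v₀ = 31.5 m/s, a = -9.8 m/s².
v = v₀ + at → t = (0 − 31.5) / -9.8 = 3.21 s
v² = v₀² + 2aΔx → Δx = (0² − 31.5²)/(2·-9.8) = 50.6 m

Phase 2 (falling): v₀ = 0 m/s, a = -9.8 m/s².
Falls 87.6 m from rest: t = √(2·87.6/9.8) = 4.23 s; v = g·t = 41.4 m/s.
Total time = 3.21 + 4.23 = 7.44 s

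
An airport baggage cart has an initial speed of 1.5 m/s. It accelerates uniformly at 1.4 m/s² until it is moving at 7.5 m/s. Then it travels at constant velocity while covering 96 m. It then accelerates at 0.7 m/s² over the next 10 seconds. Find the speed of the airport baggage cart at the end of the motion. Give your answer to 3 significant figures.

14.5 m/s

Phase 1 (accelerating): v₀ = 1.50 m/s, a = 1.4 m/s².
v = v₀ + at → t = (7.5 − 1.50) / 1.4 = 4.29 s
v² = v₀² + 2aΔx → Δx = (7.5² − 1.50²)/(2·1.4) = 19.3 m

Phase 2 (constant speed): v₀ = 7.50 m/s, a = 0 m/s².
Constant speed: t = d/v = 96/7.50 = 12.8 s

Phase 3 (accelerating): v₀ = 7.50 m/s, a = 0.7 m/s².
v = v₀ + at = 7.50 + (0.7)(10) = 14.5 m/s
Δx = v₀t + ½at² = 7.50·10 + 0.5·0.7·10² = 110 m
Final speed = 14.5 m/s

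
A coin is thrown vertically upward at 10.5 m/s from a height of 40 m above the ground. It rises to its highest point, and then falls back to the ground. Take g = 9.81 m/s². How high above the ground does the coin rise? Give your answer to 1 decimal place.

Phase 1 (rising): v₀ = 10.5 m/s, a = -9.81 m/s².
v = v₀ + at → t = (0 − 10.5) / -9.81 = 1.07 s
v² = v₀² + 2aΔx → Δx = (0² − 10.5²)/(2·-9.81) = 5.62 m
Maximum height = 40 + 5.62 = 45.6 m

45.6 m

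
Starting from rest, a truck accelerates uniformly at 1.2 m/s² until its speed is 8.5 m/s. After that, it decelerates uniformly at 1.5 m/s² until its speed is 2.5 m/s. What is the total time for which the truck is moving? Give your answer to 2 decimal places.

11.08 s

Phase 1 (accelerating): v₀ = 0 m/s, a = 1.2 m/s².
v = v₀ + at → t = (8.5 − 0) / 1.2 = 7.08 s
v² = v₀² + 2aΔx → Δx = (8.5² − 0²)/(2·1.2) = 30.1 m

Phase 2 (decelerating): v₀ = 8.50 m/s, a = -1.5 m/s².
v = v₀ + at → t = (2.5 − 8.50) / -1.5 = 4.00 s
v² = v₀² + 2aΔx → Δx = (2.5² − 8.50²)/(2·-1.5) = 22.0 m
Total time = 7.08 + 4.00 = 11.1 s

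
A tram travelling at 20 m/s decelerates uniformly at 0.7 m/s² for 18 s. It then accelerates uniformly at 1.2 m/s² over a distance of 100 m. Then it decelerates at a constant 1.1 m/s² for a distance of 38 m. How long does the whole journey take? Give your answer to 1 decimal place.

Phase 1 (decelerating): v₀ = 20.0 m/s, a = -0.7 m/s².
v = v₀ + at = 20.0 + (-0.7)(18) = 7.40 m/s
Δx = v₀t + ½at² = 20.0·18 + 0.5·-0.7·18² = 247 m

Phase 2 (accelerating): v₀ = 7.40 m/s, a = 1.2 m/s².
v² = v₀² + 2aΔx = 7.40² + 2·1.2·100 = 295 → v = 17.2 m/s
t = (v − v₀)/a = (17.2 − 7.40)/1.2 = 8.14 s

Phase 3 (decelerating): v₀ = 17.2 m/s, a = -1.1 m/s².
v² = v₀² + 2aΔx = 17.2² + 2·-1.1·38 = 211 → v = 14.5 m/s
t = (v − v₀)/a = (14.5 − 17.2)/-1.1 = 2.40 s
Total time = 18.0 + 8.14 + 2.40 = 28.5 s

28.5 s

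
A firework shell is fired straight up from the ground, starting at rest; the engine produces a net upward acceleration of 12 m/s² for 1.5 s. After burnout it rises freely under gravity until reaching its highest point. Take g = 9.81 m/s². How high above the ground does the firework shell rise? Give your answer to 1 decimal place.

Phase 1 (powered ascent): v₀ = 0 m/s, a = 12 m/s².
v = v₀ + at = 0 + (12)(1.5) = 18.0 m/s
Δx = v₀t + ½at² = 0·1.5 + 0.5·12·1.5² = 13.5 m

Phase 2 (coasting upward): v₀ = 18.0 m/s, a = -9.81 m/s².
v = v₀ + at → t = (0 − 18.0) / -9.81 = 1.83 s
v² = v₀² + 2aΔx → Δx = (0² − 18.0²)/(2·-9.81) = 16.5 m
Maximum height = 13.5 + 16.5 = 30.0 m

30.0 m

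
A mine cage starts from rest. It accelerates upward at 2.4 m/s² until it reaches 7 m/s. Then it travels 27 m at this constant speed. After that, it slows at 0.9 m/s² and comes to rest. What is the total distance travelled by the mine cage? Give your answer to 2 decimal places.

64.43 m

Phase 1 (accelerating): v₀ = 0 m/s, a = 2.4 m/s².
v = v₀ + at → t = (7 − 0) / 2.4 = 2.92 s
v² = v₀² + 2aΔx → Δx = (7² − 0²)/(2·2.4) = 10.2 m

Phase 2 (constant speed): v₀ = 7.00 m/s, a = 0 m/s².
Constant speed: t = d/v = 27/7.00 = 3.86 s

Phase 3 (decelerating): v₀ = 7.00 m/s, a = -0.9 m/s².
v = v₀ + at → t = (0 − 7.00) / -0.9 = 7.78 s
v² = v₀² + 2aΔx → Δx = (0² − 7.00²)/(2·-0.9) = 27.2 m
Total distance = 10.2 + 27.0 + 27.2 = 64.4 m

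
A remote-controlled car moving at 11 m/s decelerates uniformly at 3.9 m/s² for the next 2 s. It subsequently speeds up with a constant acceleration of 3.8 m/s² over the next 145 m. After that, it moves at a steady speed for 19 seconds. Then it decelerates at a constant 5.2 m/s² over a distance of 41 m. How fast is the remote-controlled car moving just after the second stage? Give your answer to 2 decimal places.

33.35 m/s

Phase 1 (decelerating): v₀ = 11.0 m/s, a = -3.9 m/s².
v = v₀ + at = 11.0 + (-3.9)(2) = 3.20 m/s
Δx = v₀t + ½at² = 11.0·2 + 0.5·-3.9·2² = 14.2 m

Phase 2 (accelerating): v₀ = 3.20 m/s, a = 3.8 m/s².
v² = v₀² + 2aΔx = 3.20² + 2·3.8·145 = 1110 → v = 33.4 m/s
t = (v − v₀)/a = (33.4 − 3.20)/3.8 = 7.93 s
Speed at end of phase 2 = 33.4 m/s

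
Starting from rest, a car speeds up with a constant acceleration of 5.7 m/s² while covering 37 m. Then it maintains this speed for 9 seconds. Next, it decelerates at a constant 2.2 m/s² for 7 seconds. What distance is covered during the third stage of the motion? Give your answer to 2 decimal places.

89.86 m

Phase 1 (accelerating): v₀ = 0 m/s, a = 5.7 m/s².
v² = v₀² + 2aΔx = 0² + 2·5.7·37 = 422 → v = 20.5 m/s
t = (v − v₀)/a = (20.5 − 0)/5.7 = 3.60 s

Phase 2 (constant speed): v₀ = 20.5 m/s, a = 0 m/s².
v = v₀ + at = 20.5 + (0)(9) = 20.5 m/s
Δx = v₀t + ½at² = 20.5·9 + 0.5·0·9² = 185 m

Phase 3 (decelerating): v₀ = 20.5 m/s, a = -2.2 m/s².
v = v₀ + at = 20.5 + (-2.2)(7) = 5.14 m/s
Δx = v₀t + ½at² = 20.5·7 + 0.5·-2.2·7² = 89.9 m
Distance in phase 3 = 89.9 m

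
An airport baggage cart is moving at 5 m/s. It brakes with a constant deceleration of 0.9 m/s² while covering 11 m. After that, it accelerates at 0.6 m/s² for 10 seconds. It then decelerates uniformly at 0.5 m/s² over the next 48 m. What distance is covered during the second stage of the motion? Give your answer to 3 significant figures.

Phase 1 (decelerating): v₀ = 5.00 m/s, a = -0.9 m/s².
v² = v₀² + 2aΔx = 5.00² + 2·-0.9·11 = 5.20 → v = 2.28 m/s
t = (v − v₀)/a = (2.28 − 5.00)/-0.9 = 3.02 s

Phase 2 (accelerating): v₀ = 2.28 m/s, a = 0.6 m/s².
v = v₀ + at = 2.28 + (0.6)(10) = 8.28 m/s
Δx = v₀t + ½at² = 2.28·10 + 0.5·0.6·10² = 52.8 m
Distance in phase 2 = 52.8 m

52.8 m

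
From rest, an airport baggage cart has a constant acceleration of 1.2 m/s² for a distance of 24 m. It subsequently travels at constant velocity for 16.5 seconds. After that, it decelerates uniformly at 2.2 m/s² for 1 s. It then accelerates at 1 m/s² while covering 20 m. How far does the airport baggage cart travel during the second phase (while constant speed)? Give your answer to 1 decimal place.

Phase 1 (accelerating): v₀ = 0 m/s, a = 1.2 m/s².
v² = v₀² + 2aΔx = 0² + 2·1.2·24 = 57.6 → v = 7.59 m/s
t = (v − v₀)/a = (7.59 − 0)/1.2 = 6.32 s

Phase 2 (constant speed): v₀ = 7.59 m/s, a = 0 m/s².
v = v₀ + at = 7.59 + (0)(16.5) = 7.59 m/s
Δx = v₀t + ½at² = 7.59·16.5 + 0.5·0·16.5² = 125 m
Distance in phase 2 = 125 m

125.2 m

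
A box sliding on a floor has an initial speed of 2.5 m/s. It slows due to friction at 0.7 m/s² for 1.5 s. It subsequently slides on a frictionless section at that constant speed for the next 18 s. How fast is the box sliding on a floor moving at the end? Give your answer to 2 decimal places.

1.45 m/s

Phase 1 (decelerating): v₀ = 2.50 m/s, a = -0.7 m/s².
v = v₀ + at = 2.50 + (-0.7)(1.5) = 1.45 m/s
Δx = v₀t + ½at² = 2.50·1.5 + 0.5·-0.7·1.5² = 2.96 m

Phase 2 (constant speed): v₀ = 1.45 m/s, a = 0 m/s².
v = v₀ + at = 1.45 + (0)(18) = 1.45 m/s
Δx = v₀t + ½at² = 1.45·18 + 0.5·0·18² = 26.1 m
Final speed = 1.45 m/s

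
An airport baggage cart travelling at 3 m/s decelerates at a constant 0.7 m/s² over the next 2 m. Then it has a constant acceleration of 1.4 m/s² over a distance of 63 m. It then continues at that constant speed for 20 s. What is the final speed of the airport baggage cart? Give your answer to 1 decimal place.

13.5 m/s

Phase 1 (decelerating): v₀ = 3.00 m/s, a = -0.7 m/s².
v² = v₀² + 2aΔx = 3.00² + 2·-0.7·2 = 6.20 → v = 2.49 m/s
t = (v − v₀)/a = (2.49 − 3.00)/-0.7 = 0.729 s

Phase 2 (accelerating): v₀ = 2.49 m/s, a = 1.4 m/s².
v² = v₀² + 2aΔx = 2.49² + 2·1.4·63 = 183 → v = 13.5 m/s
t = (v − v₀)/a = (13.5 − 2.49)/1.4 = 7.87 s

Phase 3 (constant speed): v₀ = 13.5 m/s, a = 0 m/s².
v = v₀ + at = 13.5 + (0)(20) = 13.5 m/s
Δx = v₀t + ½at² = 13.5·20 + 0.5·0·20² = 270 m
Final speed = 13.5 m/s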